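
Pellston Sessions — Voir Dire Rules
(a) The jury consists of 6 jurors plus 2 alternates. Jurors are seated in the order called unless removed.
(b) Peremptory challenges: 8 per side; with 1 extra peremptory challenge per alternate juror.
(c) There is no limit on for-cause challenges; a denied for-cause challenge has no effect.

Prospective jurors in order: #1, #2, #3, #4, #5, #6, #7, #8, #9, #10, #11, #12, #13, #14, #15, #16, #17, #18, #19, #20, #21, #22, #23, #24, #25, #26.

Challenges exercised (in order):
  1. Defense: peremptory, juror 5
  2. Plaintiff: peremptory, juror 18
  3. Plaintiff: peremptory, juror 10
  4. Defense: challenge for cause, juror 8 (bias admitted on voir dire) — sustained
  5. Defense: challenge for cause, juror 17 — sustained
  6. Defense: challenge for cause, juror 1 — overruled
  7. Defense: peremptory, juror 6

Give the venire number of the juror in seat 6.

9

Removed: #5, #6, #8, #10, #17, #18. (#1 stays — for-cause denied.)
Seating in order: seats 1–6 → #1, #2, #3, #4, #7, #9; alternates → #11, #12.
So seat 6 is #9.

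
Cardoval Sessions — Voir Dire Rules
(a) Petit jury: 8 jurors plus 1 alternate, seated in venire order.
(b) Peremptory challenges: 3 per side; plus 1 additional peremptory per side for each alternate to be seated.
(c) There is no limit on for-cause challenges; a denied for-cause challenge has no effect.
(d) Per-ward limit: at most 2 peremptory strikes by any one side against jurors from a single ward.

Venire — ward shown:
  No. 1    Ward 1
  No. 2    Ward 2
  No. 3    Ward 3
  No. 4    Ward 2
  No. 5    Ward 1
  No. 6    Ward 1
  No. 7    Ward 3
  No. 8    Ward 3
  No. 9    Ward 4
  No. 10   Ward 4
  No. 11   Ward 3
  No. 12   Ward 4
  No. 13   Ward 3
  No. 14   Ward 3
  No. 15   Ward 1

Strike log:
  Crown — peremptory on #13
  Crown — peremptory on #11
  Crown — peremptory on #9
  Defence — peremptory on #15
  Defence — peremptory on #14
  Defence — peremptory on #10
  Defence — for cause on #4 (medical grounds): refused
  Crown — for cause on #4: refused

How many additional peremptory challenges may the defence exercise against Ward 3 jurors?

Defence peremptories so far: #15, #14, #10 — 3 of 4 used, 1 left overall.
Against Ward 3: #14 — 1 used; per-ward cap 2 leaves 1.
Binding limit: min(1, 1) = 1.

1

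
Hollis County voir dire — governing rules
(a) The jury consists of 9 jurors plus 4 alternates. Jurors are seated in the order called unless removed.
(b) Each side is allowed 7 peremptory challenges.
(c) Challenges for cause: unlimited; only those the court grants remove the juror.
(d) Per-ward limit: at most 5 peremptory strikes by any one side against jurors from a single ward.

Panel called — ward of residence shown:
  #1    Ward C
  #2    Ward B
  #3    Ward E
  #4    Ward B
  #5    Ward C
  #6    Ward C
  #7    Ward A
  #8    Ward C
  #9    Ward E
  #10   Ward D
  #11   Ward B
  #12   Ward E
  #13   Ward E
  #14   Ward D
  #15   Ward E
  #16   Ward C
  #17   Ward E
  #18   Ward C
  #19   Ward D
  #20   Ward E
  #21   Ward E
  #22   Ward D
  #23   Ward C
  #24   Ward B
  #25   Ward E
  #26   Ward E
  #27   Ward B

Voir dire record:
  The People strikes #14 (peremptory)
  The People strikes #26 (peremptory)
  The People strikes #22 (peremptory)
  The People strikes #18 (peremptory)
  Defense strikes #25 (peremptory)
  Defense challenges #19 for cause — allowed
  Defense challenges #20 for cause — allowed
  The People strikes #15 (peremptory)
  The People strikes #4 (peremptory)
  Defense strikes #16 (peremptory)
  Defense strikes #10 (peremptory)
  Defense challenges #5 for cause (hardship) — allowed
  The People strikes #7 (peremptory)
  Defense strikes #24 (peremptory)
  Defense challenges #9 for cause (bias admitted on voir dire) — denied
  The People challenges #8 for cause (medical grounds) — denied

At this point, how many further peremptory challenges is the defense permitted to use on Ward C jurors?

3

Defense peremptories so far: #25, #16, #10, #24 — 4 of 7 used, 3 left overall.
Against Ward C: #16 — 1 used; per-ward cap 5 leaves 4.
Binding limit: min(3, 4) = 3.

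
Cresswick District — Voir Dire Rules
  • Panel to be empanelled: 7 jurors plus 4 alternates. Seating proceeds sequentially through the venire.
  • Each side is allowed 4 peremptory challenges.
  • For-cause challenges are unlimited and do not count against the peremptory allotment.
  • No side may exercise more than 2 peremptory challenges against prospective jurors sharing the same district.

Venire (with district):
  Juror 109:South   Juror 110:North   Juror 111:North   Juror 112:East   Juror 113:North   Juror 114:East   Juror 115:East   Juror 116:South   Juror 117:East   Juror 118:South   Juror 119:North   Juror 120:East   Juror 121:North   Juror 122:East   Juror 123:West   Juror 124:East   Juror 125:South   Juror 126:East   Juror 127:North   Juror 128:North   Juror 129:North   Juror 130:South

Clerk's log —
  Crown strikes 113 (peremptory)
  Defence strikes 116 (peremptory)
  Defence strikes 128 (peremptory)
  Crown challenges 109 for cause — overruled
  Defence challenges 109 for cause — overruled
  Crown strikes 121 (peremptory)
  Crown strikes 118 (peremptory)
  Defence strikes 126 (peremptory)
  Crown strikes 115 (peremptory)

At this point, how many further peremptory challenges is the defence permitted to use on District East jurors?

1

Defence peremptories so far: #116, #128, #126 — 3 of 4 used, 1 left overall.
Against District East: #126 — 1 used; per-district cap 2 leaves 1.
Binding limit: min(1, 1) = 1.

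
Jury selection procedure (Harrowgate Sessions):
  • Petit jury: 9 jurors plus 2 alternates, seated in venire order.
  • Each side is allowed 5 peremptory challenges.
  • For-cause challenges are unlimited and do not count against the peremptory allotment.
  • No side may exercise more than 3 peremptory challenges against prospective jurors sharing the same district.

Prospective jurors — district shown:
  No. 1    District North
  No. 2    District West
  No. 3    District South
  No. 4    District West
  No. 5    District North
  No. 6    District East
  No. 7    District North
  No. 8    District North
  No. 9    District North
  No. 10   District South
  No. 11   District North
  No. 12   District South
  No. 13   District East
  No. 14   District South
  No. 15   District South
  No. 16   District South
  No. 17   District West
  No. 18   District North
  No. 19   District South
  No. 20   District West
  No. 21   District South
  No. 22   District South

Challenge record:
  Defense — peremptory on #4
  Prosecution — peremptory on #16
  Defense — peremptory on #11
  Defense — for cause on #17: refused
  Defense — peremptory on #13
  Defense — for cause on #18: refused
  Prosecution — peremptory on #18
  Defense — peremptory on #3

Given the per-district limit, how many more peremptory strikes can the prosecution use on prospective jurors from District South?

Prosecution peremptories so far: #16, #18 — 2 of 5 used, 3 left overall.
Against District South: #16 — 1 used; per-district cap 3 leaves 2.
Binding limit: min(3, 2) = 2.

2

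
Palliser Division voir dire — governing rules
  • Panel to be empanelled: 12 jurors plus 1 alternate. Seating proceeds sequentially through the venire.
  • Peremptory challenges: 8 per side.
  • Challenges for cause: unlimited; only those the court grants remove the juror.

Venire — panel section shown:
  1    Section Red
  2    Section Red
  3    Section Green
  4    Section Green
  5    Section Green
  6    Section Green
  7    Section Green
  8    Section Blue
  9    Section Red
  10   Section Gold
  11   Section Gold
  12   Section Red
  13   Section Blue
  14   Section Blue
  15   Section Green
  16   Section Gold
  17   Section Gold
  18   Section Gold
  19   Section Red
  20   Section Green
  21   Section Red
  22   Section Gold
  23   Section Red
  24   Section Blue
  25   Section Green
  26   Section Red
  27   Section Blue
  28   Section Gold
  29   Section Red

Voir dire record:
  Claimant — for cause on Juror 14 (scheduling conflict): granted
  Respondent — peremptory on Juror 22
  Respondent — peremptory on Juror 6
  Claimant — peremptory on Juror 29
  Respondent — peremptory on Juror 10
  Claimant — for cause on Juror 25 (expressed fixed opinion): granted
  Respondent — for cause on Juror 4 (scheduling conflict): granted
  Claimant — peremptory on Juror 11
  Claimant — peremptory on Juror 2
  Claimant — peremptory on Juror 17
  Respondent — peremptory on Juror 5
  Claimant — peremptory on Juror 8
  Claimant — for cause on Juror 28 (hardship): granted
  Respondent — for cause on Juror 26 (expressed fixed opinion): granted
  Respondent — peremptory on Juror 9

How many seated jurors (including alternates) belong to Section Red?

Removed: #2, #4, #5, #6, #8, #9, #10, #11, #14, #17, #22, #25, #26, #28, #29.
Seated (13 incl. alternates): #1, #3, #7, #12, #13, #15, #16, #18, #19, #20, #21, #23, #24.
Of those, in Section Red: #1, #12, #19, #21, #23 → 5.

5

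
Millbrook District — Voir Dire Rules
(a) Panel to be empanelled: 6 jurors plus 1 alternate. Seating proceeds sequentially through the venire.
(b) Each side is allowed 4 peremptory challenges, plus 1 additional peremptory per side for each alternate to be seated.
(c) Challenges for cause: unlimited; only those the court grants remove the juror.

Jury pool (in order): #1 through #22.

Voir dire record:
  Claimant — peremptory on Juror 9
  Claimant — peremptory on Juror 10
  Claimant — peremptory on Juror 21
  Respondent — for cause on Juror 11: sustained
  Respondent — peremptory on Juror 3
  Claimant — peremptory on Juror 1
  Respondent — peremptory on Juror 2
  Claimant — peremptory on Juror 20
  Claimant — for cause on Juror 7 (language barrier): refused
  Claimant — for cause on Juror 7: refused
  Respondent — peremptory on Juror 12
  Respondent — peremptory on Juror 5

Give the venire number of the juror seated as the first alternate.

15

Removed: #1, #2, #3, #5, #9, #10, #11, #12, #20, #21. (#7 stays — for-cause denied.)
Seating in order: seats 1–6 → #4, #6, #7, #8, #13, #14; alternates → #15.
So alternate 1 is #15.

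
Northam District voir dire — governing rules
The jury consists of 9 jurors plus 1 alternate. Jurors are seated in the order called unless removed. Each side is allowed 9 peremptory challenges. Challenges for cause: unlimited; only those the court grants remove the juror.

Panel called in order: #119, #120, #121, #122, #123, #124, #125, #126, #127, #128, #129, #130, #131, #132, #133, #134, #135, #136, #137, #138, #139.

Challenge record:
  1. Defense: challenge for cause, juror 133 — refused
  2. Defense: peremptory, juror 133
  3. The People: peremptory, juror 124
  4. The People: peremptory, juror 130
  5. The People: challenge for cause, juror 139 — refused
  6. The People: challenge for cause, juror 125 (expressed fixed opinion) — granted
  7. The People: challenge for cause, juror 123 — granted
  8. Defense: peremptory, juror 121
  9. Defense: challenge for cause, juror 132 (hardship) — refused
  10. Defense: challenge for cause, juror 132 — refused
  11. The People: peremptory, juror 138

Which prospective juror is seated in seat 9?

132

Removed: #121, #123, #124, #125, #130, #133, #138. (#132, #139 stay — for-cause denied.)
Filling seats in venire order through position 9: #119, #120, #122, #126, #127, #128, #129, #131, #132.
So seat 9 is #132.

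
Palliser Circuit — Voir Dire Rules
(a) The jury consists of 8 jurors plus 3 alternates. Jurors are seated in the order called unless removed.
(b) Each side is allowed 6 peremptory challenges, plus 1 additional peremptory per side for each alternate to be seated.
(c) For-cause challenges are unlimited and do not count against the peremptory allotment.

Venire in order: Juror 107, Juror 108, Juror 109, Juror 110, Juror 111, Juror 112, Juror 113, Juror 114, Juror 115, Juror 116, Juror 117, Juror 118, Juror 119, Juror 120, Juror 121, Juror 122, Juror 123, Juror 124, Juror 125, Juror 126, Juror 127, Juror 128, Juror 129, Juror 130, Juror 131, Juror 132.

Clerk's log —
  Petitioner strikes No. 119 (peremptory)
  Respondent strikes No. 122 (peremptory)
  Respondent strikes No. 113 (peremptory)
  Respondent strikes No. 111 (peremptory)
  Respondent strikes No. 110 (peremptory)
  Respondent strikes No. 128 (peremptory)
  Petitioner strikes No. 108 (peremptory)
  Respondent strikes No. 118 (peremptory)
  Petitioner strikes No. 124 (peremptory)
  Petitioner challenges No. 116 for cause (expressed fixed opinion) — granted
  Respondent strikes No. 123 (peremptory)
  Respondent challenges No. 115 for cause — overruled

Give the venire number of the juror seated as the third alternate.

Removed: #108, #110, #111, #113, #116, #118, #119, #122, #123, #124, #128. (#115 stays — for-cause denied.)
Seating in order: seats 1–8 → #107, #109, #112, #114, #115, #117, #120, #121; alternates → #125, #126, #127.
So alternate 3 is #127.

127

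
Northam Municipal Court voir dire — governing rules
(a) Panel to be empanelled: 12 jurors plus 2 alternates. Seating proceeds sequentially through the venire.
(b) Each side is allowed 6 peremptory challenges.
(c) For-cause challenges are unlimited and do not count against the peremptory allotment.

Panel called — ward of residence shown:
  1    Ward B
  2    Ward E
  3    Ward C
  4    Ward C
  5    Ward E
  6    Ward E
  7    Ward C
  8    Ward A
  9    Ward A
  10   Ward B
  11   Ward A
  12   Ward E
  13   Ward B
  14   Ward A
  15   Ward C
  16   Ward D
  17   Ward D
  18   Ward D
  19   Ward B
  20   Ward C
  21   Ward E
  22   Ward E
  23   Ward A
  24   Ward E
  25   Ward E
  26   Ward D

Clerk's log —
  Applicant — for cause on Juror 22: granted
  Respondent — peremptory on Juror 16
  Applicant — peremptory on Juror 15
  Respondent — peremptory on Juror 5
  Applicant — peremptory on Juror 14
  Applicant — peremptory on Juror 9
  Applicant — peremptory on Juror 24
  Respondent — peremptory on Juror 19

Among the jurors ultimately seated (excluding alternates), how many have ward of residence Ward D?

Removed: #5, #9, #14, #15, #16, #19, #22, #24.
Seated jurors 1–12: #1, #2, #3, #4, #6, #7, #8, #10, #11, #12, #13, #17 (alternates #18, #20 not counted).
Of those, in Ward D: #17 → 1.

1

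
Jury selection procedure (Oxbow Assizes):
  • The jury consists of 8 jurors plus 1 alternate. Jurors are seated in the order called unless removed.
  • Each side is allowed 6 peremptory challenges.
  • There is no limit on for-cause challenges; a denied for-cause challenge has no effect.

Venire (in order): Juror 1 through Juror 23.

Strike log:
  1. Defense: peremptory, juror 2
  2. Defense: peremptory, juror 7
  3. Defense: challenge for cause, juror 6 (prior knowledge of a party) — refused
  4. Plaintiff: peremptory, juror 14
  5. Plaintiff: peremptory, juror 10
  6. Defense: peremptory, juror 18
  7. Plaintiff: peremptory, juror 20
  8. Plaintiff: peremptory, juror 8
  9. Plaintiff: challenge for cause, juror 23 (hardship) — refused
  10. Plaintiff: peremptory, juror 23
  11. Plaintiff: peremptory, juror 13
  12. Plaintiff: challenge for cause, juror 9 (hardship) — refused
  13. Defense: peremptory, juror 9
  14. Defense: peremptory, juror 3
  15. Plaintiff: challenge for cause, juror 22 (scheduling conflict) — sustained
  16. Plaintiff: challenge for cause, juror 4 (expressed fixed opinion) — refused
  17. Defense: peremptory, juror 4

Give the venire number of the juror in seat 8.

17

Removed: #2, #3, #4, #7, #8, #9, #10, #13, #14, #18, #20, #22, #23. (#6 stays — for-cause denied.)
Seating in order: seats 1–8 → #1, #5, #6, #11, #12, #15, #16, #17; alternates → #19.
So seat 8 is #17.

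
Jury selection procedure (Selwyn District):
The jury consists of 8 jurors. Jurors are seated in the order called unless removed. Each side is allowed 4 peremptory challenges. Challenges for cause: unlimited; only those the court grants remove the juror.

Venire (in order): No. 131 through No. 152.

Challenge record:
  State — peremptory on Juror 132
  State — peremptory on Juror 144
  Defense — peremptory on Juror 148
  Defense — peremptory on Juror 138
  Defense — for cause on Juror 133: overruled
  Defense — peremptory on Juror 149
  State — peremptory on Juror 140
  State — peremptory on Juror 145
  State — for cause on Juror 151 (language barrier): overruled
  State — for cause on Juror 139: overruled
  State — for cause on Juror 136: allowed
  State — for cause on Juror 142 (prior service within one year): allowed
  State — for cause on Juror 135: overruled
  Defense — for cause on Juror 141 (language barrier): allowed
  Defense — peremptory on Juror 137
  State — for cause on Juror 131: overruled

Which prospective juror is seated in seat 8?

Removed: #132, #136, #137, #138, #140, #141, #142, #144, #145, #148, #149. (#131, #133, #135, #139, #151 stay — for-cause denied.)
Seating in order: seats 1–8 → #131, #133, #134, #135, #139, #143, #146, #147.
So seat 8 is #147.

147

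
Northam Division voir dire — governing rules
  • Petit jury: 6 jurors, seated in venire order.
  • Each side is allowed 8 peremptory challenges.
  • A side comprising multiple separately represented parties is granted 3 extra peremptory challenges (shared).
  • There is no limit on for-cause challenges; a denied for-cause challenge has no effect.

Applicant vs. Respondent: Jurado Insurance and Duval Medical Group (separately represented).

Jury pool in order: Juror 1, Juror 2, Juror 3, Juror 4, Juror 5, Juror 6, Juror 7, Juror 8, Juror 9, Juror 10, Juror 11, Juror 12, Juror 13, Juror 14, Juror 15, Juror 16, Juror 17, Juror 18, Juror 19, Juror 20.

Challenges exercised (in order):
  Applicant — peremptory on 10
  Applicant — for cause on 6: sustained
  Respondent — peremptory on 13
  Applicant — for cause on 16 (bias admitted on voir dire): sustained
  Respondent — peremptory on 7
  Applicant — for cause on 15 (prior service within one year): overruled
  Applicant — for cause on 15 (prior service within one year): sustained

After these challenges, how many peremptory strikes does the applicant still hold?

7

Applicant allotment: 8.
Applicant peremptories used: #10 — 1 (for-cause on #6, #16, #15, #15 don't count).
Remaining: 8 − 1 = 7.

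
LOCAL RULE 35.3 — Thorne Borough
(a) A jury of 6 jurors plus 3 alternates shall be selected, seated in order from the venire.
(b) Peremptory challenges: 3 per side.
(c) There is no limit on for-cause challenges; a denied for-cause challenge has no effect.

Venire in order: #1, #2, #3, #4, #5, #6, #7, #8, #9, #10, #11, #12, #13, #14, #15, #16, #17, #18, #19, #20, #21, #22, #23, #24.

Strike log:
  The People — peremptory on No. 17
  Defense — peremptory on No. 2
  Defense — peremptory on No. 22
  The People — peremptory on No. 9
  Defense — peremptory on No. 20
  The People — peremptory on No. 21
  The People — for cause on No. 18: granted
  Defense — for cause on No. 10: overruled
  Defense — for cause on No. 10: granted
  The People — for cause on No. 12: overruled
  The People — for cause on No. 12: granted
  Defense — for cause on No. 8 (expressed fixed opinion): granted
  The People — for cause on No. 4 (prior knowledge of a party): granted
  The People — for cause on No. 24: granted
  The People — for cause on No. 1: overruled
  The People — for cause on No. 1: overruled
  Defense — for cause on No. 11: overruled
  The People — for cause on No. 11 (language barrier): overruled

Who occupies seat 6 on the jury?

11

Removed: #2, #4, #8, #9, #10, #12, #17, #18, #20, #21, #22, #24. (#1, #11 stay — for-cause denied.)
Filling seats in venire order through position 6: #1, #3, #5, #6, #7, #11.
So seat 6 is #11.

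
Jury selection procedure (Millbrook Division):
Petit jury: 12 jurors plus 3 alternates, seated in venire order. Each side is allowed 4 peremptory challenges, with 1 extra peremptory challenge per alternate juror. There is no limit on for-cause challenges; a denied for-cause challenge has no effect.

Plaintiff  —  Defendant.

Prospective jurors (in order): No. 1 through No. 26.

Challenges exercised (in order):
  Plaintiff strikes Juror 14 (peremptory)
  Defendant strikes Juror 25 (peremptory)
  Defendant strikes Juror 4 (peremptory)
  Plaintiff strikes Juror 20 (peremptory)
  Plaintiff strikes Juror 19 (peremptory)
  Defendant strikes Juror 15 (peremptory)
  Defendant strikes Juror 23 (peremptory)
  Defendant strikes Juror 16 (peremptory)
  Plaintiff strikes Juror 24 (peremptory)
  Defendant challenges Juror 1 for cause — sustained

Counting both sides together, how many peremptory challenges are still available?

Plaintiff allotment: 4 base + 1 × 3 alternates = 7. Defendant allotment: 4 base + 1 × 3 alternates = 7.
Plaintiff peremptories used: #14, #20, #19, #24 — 4.
Defendant peremptories used: #25, #4, #15, #23, #16 — 5 (the for-cause on #1 doesn't count).
Remaining: (7 − 4) + (7 − 5) = 5.

5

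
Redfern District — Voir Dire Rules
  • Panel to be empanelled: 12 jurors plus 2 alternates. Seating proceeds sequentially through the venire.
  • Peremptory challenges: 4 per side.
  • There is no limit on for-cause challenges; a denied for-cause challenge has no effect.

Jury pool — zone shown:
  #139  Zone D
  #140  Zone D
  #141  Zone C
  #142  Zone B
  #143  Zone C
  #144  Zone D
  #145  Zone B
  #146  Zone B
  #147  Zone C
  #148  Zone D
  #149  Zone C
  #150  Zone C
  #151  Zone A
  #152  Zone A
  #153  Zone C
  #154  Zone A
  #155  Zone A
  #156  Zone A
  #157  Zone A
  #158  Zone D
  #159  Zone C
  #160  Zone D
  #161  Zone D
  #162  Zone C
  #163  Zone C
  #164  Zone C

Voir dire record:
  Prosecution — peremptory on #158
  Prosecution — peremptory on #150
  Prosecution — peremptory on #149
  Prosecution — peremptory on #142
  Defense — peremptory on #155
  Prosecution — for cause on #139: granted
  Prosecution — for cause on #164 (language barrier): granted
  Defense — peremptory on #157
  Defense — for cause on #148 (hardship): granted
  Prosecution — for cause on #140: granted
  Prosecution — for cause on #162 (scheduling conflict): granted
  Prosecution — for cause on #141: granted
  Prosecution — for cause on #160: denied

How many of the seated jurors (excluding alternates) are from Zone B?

Removed: #139, #140, #141, #142, #148, #149, #150, #155, #157, #158, #162, #164.
Seated jurors 1–12: #143, #144, #145, #146, #147, #151, #152, #153, #154, #156, #159, #160 (alternates #161, #163 not counted).
Of those, in Zone B: #145, #146 → 2.

2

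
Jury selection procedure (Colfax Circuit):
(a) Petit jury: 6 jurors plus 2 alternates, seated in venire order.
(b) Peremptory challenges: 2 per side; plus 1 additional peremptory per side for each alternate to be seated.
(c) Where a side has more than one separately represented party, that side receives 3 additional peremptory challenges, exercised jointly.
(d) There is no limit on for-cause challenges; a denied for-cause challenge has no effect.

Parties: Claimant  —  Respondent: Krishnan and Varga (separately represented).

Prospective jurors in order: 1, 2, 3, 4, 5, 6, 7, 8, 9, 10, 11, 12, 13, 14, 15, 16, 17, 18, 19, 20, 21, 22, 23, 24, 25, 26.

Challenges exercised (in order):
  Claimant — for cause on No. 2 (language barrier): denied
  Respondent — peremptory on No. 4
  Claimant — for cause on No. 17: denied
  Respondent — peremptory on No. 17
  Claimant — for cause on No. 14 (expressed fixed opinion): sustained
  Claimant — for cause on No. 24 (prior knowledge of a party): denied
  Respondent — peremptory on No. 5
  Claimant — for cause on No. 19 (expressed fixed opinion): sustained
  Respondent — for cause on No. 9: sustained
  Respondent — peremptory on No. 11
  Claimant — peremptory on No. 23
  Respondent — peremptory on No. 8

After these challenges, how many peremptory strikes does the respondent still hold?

2

Respondent allotment: 2 base + 1 × 2 alternates + 3 multi-party = 7.
Respondent peremptories used: #4, #17, #5, #11, #8 — 5 (the for-cause on #9 doesn't count).
Remaining: 7 − 5 = 2.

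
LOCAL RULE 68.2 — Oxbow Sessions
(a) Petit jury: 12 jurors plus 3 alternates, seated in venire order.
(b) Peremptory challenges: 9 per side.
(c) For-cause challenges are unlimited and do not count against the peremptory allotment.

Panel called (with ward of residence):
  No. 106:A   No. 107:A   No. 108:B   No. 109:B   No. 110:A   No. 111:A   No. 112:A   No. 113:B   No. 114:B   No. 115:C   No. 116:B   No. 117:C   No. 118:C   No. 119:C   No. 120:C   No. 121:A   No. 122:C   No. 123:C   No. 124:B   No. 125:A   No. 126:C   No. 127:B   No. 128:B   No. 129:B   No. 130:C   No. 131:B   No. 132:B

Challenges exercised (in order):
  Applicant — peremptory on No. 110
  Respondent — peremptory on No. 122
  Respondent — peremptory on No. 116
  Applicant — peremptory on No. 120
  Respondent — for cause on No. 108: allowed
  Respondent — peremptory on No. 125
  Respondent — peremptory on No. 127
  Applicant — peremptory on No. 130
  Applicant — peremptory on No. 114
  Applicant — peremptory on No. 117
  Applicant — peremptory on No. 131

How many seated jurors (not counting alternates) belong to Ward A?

Removed: #108, #110, #114, #116, #117, #120, #122, #125, #127, #130, #131.
Seated jurors 1–12: #106, #107, #109, #111, #112, #113, #115, #118, #119, #121, #123, #124 (alternates #126, #128, #129 not counted).
Of those, in Ward A: #106, #107, #111, #112, #121 → 5.

5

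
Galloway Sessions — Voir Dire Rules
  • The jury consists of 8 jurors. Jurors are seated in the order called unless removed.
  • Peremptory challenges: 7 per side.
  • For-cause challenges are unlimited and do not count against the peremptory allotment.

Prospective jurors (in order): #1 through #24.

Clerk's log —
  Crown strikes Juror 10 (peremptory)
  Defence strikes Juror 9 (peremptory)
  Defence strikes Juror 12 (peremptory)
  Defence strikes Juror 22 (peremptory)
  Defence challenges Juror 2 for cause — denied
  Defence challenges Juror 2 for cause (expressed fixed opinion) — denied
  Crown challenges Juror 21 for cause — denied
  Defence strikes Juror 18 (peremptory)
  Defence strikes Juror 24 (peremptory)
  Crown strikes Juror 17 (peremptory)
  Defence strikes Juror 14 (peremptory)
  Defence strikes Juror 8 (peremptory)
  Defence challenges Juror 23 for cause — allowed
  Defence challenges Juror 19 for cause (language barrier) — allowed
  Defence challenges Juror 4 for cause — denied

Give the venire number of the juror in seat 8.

Removed: #8, #9, #10, #12, #14, #17, #18, #19, #22, #23, #24. (#2, #4, #21 stay — for-cause denied.)
Seating in order: seats 1–8 → #1, #2, #3, #4, #5, #6, #7, #11.
So seat 8 is #11.

11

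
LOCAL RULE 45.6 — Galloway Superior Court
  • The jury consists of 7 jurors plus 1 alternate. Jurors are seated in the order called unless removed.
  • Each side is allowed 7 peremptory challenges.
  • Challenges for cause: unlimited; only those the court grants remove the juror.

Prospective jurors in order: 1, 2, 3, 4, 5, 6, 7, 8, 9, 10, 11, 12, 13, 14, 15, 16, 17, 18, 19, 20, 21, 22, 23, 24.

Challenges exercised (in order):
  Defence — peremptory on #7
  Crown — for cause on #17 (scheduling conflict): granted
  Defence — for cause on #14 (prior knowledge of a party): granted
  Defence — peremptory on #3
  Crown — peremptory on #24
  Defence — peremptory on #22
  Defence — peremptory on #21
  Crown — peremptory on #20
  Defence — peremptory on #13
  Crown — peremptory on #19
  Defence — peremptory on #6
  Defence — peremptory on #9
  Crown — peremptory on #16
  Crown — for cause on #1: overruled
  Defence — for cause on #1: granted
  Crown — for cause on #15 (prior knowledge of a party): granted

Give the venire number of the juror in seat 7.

Removed: #1, #3, #6, #7, #9, #13, #14, #15, #16, #17, #19, #20, #21, #22, #24.
Filling seats in venire order through position 7: #2, #4, #5, #8, #10, #11, #12.
So seat 7 is #12.

12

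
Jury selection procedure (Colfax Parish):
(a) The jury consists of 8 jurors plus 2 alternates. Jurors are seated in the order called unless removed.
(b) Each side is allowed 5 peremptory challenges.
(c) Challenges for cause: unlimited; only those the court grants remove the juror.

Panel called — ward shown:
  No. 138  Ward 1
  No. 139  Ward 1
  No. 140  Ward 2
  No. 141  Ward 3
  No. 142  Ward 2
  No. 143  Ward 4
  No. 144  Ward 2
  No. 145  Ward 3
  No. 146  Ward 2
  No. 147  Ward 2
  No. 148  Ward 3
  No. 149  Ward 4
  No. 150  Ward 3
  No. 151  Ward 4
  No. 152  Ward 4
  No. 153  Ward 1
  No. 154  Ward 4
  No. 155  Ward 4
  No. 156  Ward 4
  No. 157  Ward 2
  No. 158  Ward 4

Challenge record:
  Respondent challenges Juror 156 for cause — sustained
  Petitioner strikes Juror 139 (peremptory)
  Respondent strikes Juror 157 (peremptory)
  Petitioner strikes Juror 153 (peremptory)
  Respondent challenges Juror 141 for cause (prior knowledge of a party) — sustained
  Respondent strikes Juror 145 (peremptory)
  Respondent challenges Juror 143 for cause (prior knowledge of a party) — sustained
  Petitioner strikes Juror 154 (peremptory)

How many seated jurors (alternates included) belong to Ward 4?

Removed: #139, #141, #143, #145, #153, #154, #156, #157.
Seated (10 incl. alternates): #138, #140, #142, #144, #146, #147, #148, #149, #150, #151.
Of those, in Ward 4: #149, #151 → 2.

2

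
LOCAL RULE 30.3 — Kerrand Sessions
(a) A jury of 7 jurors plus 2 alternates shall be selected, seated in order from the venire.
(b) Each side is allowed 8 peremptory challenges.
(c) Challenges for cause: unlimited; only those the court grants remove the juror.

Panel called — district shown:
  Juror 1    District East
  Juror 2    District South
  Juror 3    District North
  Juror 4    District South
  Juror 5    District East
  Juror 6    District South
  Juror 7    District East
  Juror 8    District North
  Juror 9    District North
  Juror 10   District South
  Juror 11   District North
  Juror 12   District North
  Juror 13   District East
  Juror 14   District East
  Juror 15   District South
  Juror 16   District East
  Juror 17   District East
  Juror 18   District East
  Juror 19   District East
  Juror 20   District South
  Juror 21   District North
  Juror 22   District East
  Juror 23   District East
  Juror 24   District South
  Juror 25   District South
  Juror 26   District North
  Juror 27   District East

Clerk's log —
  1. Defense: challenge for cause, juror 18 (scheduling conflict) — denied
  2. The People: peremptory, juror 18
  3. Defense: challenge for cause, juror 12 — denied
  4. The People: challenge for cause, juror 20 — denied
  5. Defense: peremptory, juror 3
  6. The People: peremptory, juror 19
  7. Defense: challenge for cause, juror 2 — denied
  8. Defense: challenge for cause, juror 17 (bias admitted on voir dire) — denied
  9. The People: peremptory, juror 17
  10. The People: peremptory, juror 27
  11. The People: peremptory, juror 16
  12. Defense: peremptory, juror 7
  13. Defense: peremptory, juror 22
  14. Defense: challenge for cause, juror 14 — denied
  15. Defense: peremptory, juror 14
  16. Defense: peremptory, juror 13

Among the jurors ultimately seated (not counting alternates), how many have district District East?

2

Removed: #3, #7, #13, #14, #16, #17, #18, #19, #22, #27.
Seated jurors 1–7: #1, #2, #4, #5, #6, #8, #9 (alternates #10, #11 not counted).
Of those, in District East: #1, #5 → 2.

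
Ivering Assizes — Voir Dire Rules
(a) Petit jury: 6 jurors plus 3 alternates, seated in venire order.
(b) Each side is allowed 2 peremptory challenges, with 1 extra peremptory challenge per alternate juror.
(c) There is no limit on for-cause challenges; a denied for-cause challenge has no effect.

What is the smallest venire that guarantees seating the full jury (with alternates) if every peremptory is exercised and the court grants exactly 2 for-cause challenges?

21

Seats to fill: 6 + 3 alternates = 9.
Peremptories: 2 + 1×3 = 5 per side × 2 sides = 10.
For-cause removals: 2.
Minimum venire: 9 + 10 + 2 = 21.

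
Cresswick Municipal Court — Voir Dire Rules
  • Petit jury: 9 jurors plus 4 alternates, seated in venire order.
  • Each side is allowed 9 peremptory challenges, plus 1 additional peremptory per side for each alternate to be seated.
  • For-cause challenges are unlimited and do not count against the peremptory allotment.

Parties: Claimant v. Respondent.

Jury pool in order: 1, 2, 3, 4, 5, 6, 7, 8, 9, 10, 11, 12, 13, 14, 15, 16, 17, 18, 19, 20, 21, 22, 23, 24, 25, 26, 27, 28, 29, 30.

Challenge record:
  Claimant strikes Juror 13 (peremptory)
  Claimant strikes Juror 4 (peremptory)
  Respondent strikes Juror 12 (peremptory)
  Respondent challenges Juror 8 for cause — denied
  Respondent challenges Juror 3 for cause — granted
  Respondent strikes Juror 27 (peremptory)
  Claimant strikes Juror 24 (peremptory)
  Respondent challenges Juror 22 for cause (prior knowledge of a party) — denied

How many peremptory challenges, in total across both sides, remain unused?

Claimant allotment: 9 base + 1 × 4 alternates = 13. Respondent allotment: 9 base + 1 × 4 alternates = 13.
Claimant peremptories used: #13, #4, #24 — 3.
Respondent peremptories used: #12, #27 — 2 (for-cause on #8, #3, #22 don't count).
Remaining: (13 − 3) + (13 − 2) = 21.

21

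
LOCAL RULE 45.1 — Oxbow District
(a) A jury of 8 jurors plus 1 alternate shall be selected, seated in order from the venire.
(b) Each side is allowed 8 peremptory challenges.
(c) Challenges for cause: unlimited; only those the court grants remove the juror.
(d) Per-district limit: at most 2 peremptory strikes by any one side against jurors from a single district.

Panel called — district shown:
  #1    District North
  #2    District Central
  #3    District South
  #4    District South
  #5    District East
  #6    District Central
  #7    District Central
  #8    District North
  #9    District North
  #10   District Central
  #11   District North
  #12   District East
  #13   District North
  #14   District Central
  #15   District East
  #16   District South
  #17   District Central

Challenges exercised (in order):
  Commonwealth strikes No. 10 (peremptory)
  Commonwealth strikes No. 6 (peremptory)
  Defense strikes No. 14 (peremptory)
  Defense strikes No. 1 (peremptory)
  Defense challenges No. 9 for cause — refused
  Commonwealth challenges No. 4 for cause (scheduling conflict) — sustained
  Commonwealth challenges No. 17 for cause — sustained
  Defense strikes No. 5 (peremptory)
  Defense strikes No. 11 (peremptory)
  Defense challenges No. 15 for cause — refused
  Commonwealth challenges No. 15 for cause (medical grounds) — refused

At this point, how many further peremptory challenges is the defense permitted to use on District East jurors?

Defense peremptories so far: #14, #1, #5, #11 — 4 of 8 used, 4 left overall.
Against District East: #5 — 1 used; per-district cap 2 leaves 1.
Binding limit: min(4, 1) = 1.

1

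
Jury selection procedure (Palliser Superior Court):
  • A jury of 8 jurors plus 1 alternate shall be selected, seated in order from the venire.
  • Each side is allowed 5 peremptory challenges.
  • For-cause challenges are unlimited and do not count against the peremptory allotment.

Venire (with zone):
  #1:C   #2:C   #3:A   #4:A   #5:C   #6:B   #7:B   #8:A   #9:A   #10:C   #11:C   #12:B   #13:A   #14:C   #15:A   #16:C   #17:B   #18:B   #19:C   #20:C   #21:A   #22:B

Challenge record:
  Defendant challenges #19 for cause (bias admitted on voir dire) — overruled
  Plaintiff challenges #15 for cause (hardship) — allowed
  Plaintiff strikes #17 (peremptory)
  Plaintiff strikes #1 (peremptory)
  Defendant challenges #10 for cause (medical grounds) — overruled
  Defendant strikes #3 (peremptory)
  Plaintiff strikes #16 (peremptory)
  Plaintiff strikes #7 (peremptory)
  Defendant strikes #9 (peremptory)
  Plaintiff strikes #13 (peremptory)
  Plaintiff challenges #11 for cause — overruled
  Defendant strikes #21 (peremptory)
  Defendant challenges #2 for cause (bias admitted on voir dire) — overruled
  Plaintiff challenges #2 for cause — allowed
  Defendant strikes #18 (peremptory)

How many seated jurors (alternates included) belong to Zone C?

Removed: #1, #2, #3, #7, #9, #13, #15, #16, #17, #18, #21.
Seated (9 incl. alternates): #4, #5, #6, #8, #10, #11, #12, #14, #19.
Of those, in Zone C: #5, #10, #11, #14, #19 → 5.

5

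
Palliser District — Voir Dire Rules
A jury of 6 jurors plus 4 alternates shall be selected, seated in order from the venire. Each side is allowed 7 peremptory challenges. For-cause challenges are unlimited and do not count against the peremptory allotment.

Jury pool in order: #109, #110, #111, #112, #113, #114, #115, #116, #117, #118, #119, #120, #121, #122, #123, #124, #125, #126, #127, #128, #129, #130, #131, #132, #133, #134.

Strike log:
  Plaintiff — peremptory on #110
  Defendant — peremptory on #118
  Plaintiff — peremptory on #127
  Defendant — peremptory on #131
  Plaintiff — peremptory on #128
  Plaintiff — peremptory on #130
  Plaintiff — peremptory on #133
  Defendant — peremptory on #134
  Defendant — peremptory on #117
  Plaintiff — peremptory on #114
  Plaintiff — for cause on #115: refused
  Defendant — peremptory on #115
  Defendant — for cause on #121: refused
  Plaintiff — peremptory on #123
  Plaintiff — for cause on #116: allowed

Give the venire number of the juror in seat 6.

120

Removed: #110, #114, #115, #116, #117, #118, #123, #127, #128, #130, #131, #133, #134. (#121 stays — for-cause denied.)
Filling seats in venire order through position 6: #109, #111, #112, #113, #119, #120.
So seat 6 is #120.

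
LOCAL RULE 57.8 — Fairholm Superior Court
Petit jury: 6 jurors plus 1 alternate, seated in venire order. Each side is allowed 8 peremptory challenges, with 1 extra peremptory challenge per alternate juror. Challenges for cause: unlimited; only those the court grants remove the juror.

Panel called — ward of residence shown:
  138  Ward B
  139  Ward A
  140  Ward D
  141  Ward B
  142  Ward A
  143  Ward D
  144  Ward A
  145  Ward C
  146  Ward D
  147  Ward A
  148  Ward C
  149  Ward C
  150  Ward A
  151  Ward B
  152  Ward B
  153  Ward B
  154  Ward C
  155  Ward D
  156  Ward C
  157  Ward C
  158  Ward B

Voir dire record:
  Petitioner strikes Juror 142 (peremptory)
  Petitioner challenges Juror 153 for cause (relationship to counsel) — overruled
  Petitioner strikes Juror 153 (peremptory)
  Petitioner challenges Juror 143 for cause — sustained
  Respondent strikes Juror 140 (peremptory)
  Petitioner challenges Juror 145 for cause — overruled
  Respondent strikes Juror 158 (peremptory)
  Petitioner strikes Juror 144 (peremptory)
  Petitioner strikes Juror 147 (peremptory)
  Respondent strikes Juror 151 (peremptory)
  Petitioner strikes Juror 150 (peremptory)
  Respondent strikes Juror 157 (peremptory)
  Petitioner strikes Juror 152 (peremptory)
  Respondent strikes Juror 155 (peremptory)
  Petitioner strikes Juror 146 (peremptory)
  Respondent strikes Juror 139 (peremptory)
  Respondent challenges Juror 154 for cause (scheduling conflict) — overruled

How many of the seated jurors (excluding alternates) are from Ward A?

Removed: #139, #140, #142, #143, #144, #146, #147, #150, #151, #152, #153, #155, #157, #158.
Seated jurors 1–6: #138, #141, #145, #148, #149, #154 (alternates #156 not counted).
None of those are in Ward A → 0.

0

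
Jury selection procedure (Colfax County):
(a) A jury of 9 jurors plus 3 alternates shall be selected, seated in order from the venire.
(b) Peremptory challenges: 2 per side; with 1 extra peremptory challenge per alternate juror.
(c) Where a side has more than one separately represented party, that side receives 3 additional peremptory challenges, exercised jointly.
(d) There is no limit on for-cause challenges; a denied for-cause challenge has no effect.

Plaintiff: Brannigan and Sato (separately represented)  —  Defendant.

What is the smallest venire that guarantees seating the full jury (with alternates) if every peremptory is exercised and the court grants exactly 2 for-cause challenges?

27

Seats to fill: 9 + 3 alternates = 12.
Peremptories — Plaintiff: 2 + 1×3 + 3 = 8; Defendant: 2 + 1×3 = 5; total 13.
For-cause removals: 2.
Minimum venire: 12 + 13 + 2 = 27.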